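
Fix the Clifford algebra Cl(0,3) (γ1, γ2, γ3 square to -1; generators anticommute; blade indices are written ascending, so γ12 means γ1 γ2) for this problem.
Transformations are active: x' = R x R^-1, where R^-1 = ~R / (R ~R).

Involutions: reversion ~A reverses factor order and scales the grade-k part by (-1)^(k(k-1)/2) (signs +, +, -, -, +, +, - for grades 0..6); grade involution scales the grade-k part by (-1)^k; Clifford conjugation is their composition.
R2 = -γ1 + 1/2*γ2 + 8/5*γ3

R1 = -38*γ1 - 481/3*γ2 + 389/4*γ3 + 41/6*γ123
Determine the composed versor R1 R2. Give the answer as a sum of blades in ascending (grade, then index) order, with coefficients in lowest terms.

Distribute over the terms of R2 (each basis-blade product reordered to ascending indices, repeated generators contracted through their squares):
R1 (-γ1) = -38 - 481/3*γ12 + 389/4*γ13 + 41/6*γ23
R1 (1/2*γ2) = 481/6 - 19*γ12 + 41/12*γ13 - 389/8*γ23
R1 (8/5*γ3) = -778/5 - 164/15*γ12 - 304/5*γ13 - 3848/15*γ23
Summing the partial products and collecting blades:
Answer: -3403/30 - 2854/15*γ12 + 598/15*γ13 - 11933/40*γ23


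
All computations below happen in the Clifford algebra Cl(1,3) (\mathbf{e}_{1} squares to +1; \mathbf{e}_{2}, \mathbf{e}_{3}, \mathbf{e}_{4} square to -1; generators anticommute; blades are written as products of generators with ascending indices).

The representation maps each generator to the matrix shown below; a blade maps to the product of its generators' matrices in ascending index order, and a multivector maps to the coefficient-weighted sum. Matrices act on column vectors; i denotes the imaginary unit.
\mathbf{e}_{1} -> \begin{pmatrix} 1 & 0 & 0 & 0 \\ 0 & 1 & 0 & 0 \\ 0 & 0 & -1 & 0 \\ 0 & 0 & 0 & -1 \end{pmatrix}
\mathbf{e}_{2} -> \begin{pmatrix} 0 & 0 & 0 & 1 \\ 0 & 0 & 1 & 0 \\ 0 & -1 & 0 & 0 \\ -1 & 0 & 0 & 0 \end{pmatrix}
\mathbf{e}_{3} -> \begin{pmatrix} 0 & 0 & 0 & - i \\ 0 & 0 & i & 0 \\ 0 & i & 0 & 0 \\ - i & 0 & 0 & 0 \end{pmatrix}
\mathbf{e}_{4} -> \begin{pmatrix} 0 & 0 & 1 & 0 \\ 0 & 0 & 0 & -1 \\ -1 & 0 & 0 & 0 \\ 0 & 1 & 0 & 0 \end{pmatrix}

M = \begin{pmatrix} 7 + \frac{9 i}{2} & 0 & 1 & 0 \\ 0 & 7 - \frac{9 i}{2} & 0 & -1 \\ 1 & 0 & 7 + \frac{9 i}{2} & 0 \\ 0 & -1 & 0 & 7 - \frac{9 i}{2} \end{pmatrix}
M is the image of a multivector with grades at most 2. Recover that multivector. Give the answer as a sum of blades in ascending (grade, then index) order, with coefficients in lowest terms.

Method: the blade images are trace-orthogonal — tr(rho(e_A) rho(e_B)^-1) = 4 if A = B and 0 otherwise — and rho(e_A)^-1 = (e_A)^2 * rho(e_A) with (e_A)^2 = +1 or -1, so the coefficient of e_A in the preimage is (e_A)^2 * tr(M rho(e_A))/4.
Nonzero projections over blades of grade <= 2: 1: (1)^2 = +1, tr(M 1) = 28, coefficient 7; e_{1} e_{4}: (e_{1} e_{4})^2 = +1, tr(M rho(e_{1} e_{4})) = 4, coefficient 1; e_{2} e_{3}: (e_{2} e_{3})^2 = -1, tr(M rho(e_{2} e_{3})) = 18, coefficient -\frac{9}{2}. Every other blade of grade <= 2 projects to 0.
Answer: 7 + e_{1} e_{4} - \frac{9}{2} e_{2} e_{3}


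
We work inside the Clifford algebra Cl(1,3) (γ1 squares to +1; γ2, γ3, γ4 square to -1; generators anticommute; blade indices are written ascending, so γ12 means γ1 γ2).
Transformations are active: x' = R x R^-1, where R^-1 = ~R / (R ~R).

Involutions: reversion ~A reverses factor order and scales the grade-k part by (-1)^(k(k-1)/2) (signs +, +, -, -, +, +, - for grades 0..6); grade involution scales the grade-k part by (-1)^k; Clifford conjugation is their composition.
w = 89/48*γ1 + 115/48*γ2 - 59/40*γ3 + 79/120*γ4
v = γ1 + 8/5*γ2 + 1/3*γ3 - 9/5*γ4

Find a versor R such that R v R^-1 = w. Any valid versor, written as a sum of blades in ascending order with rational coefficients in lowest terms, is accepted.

Here q(v) = q(w) = -221/45; the classical choice R = v + w = 137/48*γ1 + 959/240*γ2 - 137/120*γ3 - 137/120*γ4 then realises v -> w under the sandwich.
Answer: 137/48*γ1 + 959/240*γ2 - 137/120*γ3 - 137/120*γ4


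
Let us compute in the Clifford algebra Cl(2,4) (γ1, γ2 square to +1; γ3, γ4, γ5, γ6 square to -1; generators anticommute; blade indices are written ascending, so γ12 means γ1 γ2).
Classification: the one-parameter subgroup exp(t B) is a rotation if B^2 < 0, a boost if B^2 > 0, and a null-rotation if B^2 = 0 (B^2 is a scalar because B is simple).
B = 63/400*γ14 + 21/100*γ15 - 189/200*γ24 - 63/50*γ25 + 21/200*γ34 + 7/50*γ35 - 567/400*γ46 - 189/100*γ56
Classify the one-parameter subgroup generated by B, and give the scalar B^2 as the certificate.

B^2 term by term: the squares give (63/400)^2*(γ14)^2 + (21/100)^2*(γ15)^2 + (-189/200)^2*(γ24)^2 + (-63/50)^2*(γ25)^2 + (21/200)^2*(γ34)^2 + (7/50)^2*(γ35)^2 + (-567/400)^2*(γ46)^2 + (-189/100)^2*(γ56)^2 = 3969/160000*(+1) + 441/10000*(+1) + 35721/40000*(+1) + 3969/2500*(+1) + 441/40000*(-1) + 49/2500*(-1) + 321489/160000*(-1) + 35721/10000*(-1) = -49/16 (each basis 2-blade squares to minus the product of its generators' squares); cross terms between blades sharing an index anticommute and cancel; the commuting (index-disjoint) pairs give grade-4 terms 2*c*c'*(blade product), which cancel blade by blade — γ1245: 3969/10000 - 3969/10000 = 0; γ1345: -441/10000 + 441/10000 = 0; γ1456: -11907/20000 + 11907/20000 = 0; γ2345: 1323/5000 - 1323/5000 = 0; γ2456: 35721/10000 - 35721/10000 = 0; γ3456: -3969/10000 + 3969/10000 = 0 — confirming B is simple. So B^2 = -49/16.
Answer: rotation, certificate B^2 = -49/16. The class reads off the invariant scalar -49/16 directly.


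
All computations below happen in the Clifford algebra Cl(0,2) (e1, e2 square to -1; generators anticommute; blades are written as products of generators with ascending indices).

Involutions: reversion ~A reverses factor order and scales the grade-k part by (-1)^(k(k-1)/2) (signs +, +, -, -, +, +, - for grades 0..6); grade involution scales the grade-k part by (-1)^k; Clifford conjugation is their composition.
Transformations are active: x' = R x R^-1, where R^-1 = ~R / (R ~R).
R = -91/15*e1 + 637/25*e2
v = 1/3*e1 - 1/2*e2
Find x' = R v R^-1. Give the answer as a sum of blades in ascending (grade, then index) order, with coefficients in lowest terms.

~R = -91/15*e1 + 637/25*e2, and R ~R = -3858946/5625, so R^-1 = ~R / (-3858946/5625).
R v = 6643/450 - 273/50*e1 e2
Answer: -101/1398*e1 - 139/233*e2


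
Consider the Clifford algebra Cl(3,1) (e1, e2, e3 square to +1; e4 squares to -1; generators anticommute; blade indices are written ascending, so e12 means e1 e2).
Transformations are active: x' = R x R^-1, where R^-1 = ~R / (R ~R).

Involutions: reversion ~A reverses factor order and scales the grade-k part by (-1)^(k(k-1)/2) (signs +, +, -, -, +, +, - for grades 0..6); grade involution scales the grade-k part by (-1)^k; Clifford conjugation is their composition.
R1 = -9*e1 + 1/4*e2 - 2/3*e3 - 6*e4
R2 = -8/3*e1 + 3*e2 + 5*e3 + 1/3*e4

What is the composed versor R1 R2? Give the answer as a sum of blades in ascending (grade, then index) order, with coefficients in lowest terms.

Distribute over the terms of R1 (each basis-blade product reordered to ascending indices, repeated generators contracted through their squares):
(-9*e1) R2 = 24 - 27*e12 - 45*e13 - 3*e14
(1/4*e2) R2 = 3/4 + 2/3*e12 + 5/4*e23 + 1/12*e24
(-2/3*e3) R2 = -10/3 - 16/9*e13 + 2*e23 - 2/9*e34
(-6*e4) R2 = 2 - 16*e14 + 18*e24 + 30*e34
Summing the partial products and collecting blades:
Answer: 281/12 - 79/3*e12 - 421/9*e13 - 19*e14 + 13/4*e23 + 217/12*e24 + 268/9*e34


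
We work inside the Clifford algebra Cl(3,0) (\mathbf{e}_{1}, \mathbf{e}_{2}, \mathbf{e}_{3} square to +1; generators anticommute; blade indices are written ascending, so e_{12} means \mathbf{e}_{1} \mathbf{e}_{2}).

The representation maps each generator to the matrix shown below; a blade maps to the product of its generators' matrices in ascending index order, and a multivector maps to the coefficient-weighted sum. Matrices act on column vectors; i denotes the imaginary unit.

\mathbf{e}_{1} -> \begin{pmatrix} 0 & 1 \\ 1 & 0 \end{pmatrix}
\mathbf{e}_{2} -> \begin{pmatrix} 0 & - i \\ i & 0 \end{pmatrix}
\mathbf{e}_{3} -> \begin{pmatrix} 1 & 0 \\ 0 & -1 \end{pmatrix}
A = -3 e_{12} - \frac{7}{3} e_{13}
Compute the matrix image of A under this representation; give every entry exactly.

Bivector images (products of the table entries): rho(e_{12}) = rho(\mathbf{e}_{1})rho(\mathbf{e}_{2}) = \begin{pmatrix} i & 0 \\ 0 & - i \end{pmatrix}; rho(e_{13}) = rho(\mathbf{e}_{1})rho(\mathbf{e}_{3}) = \begin{pmatrix} 0 & -1 \\ 1 & 0 \end{pmatrix}.
M = (-3)*rho(e_{12}) + (-\frac{7}{3})*rho(e_{13}), summed entrywise:
Answer: \begin{pmatrix} - 3 i & \frac{7}{3} \\ - \frac{7}{3} & 3 i \end{pmatrix}


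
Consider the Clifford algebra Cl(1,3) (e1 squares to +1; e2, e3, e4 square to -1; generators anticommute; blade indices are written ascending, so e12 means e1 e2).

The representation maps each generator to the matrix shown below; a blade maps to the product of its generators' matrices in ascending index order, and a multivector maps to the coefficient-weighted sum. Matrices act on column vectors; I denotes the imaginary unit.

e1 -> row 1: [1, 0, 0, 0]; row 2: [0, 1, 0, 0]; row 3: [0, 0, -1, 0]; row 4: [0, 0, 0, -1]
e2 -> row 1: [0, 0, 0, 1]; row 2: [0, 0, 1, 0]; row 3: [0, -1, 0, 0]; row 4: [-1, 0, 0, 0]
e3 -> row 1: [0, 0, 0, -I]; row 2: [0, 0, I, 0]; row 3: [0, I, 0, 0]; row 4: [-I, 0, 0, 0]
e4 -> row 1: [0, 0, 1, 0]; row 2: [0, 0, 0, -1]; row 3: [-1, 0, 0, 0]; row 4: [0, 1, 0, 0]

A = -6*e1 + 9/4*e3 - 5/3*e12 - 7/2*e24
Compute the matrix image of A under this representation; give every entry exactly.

Bivector images (products of the table entries): rho(e12) = rho(e1)rho(e2) = row 1: [0, 0, 0, 1]; row 2: [0, 0, 1, 0]; row 3: [0, 1, 0, 0]; row 4: [1, 0, 0, 0]; rho(e24) = rho(e2)rho(e4) = row 1: [0, 1, 0, 0]; row 2: [-1, 0, 0, 0]; row 3: [0, 0, 0, 1]; row 4: [0, 0, -1, 0].
M = (-6)*rho(e1) + (9/4)*rho(e3) + (-5/3)*rho(e12) + (-7/2)*rho(e24), summed entrywise:
Answer: row 1: [-6, -7/2, 0, -5/3 - 9*I/4]; row 2: [7/2, -6, -5/3 + 9*I/4, 0]; row 3: [0, -5/3 + 9*I/4, 6, -7/2]; row 4: [-5/3 - 9*I/4, 0, 7/2, 6]


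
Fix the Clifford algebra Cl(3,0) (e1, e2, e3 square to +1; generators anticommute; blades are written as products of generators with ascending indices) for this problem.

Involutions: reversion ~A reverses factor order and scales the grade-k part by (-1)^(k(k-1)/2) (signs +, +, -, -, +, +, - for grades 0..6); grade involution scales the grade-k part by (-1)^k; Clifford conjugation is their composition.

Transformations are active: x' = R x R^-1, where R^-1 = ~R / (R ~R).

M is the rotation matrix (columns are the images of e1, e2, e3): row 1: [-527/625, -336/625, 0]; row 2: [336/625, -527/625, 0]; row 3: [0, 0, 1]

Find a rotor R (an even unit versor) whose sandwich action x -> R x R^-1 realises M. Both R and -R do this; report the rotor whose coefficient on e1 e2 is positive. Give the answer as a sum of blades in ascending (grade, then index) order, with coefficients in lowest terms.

Method: write R = a + b12*e1 e2 + b13*e1 e3 + b23*e2 e3 with a^2 + b12^2 + b13^2 + b23^2 = 1 (so R^-1 = ~R). Expanding the columns R e_j ~R gives tr M = 4a^2 - 1 and, from the antisymmetric part, M21 - M12 = -4a*b12, M13 - M31 = 4a*b13, M32 - M23 = -4a*b23.
Here tr M = -429/625, so a^2 = (1 + tr M)/4 = 49/625 and a = ±7/25. Taking a = 7/25: M21 - M12 = 672/625, M13 - M31 = 0, M32 - M23 = 0, giving b12 = -24/25, b13 = 0, b23 = 0, i.e. R = 7/25 - 24/25*e1 e2.
Its e1 e2 coefficient is negative, so report the other preimage -R.
Answer: -7/25 + 24/25*e1 e2. Key observation: the double cover Spin(3) -> SO(3) sends R and -R to the same matrix (trace -429/625 here), so the stated sign of the e1 e2 coefficient is what selects one sheet.


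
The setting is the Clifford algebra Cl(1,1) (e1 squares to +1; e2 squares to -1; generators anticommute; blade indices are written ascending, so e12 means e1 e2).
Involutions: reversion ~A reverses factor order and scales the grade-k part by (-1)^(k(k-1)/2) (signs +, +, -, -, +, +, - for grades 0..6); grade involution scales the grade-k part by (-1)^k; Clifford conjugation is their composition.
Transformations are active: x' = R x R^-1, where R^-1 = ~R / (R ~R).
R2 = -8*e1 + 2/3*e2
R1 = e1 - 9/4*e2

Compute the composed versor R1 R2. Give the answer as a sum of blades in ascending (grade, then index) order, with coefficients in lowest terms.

Distribute over the terms of R1 (each basis-blade product reordered to ascending indices, repeated generators contracted through their squares):
(e1) R2 = -8 + 2/3*e12
(-9/4*e2) R2 = 3/2 - 18*e12
Summing the partial products and collecting blades:
Answer: -13/2 - 52/3*e12


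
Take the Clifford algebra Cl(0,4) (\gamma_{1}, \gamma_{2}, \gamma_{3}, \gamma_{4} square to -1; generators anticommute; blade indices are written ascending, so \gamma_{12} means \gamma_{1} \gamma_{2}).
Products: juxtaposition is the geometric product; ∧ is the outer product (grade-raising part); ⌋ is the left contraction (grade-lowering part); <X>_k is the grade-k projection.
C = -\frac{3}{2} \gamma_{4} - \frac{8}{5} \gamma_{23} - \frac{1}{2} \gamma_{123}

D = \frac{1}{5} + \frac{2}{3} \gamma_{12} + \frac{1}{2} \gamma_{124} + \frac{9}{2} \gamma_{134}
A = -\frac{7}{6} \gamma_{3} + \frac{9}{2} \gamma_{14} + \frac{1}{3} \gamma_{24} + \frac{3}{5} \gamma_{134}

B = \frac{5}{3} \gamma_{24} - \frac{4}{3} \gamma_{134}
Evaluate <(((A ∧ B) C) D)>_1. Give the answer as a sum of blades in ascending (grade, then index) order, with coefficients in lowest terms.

step 1: \frac{35}{18} \gamma_{234}
step 2: \frac{28}{9} \gamma_{4} - \frac{35}{36} \gamma_{14} + \frac{35}{12} \gamma_{23}
step 3: -\frac{35}{72} \gamma_{2} - \frac{35}{8} \gamma_{3} + \frac{28}{45} \gamma_{4} - \frac{14}{9} \gamma_{12} - \frac{217}{18} \gamma_{13} - \frac{7}{36} \gamma_{14} + \frac{7}{12} \gamma_{23} + \frac{35}{54} \gamma_{24} - \frac{2387}{216} \gamma_{124} + \frac{35}{24} \gamma_{134}
step 4: -\frac{35}{72} \gamma_{2} - \frac{35}{8} \gamma_{3} + \frac{28}{45} \gamma_{4}
Answer: -\frac{35}{72} \gamma_{2} - \frac{35}{8} \gamma_{3} + \frac{28}{45} \gamma_{4}


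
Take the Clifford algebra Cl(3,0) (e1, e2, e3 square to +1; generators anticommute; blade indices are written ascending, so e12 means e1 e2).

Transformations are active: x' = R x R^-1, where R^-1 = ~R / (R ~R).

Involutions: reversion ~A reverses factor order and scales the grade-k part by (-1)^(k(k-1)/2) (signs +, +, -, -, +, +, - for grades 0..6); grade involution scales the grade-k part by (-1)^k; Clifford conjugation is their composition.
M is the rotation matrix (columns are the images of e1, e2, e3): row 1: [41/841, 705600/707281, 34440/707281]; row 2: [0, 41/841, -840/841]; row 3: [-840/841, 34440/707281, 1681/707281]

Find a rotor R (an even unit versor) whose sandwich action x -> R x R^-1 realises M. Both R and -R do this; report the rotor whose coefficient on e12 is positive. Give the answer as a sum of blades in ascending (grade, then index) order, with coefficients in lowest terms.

Method: write R = a + b12*e12 + b13*e13 + b23*e23 with a^2 + b12^2 + b13^2 + b23^2 = 1 (so R^-1 = ~R). Expanding the columns R e_j ~R gives tr M = 4a^2 - 1 and, from the antisymmetric part, M21 - M12 = -4a*b12, M13 - M31 = 4a*b13, M32 - M23 = -4a*b23.
Here tr M = 70643/707281, so a^2 = (1 + tr M)/4 = 194481/707281 and a = ±441/841. Taking a = 441/841: M21 - M12 = -705600/707281, M13 - M31 = 740880/707281, M32 - M23 = 740880/707281, giving b12 = 400/841, b13 = 420/841, b23 = -420/841, i.e. R = 441/841 + 400/841*e12 + 420/841*e13 - 420/841*e23.
Its e12 coefficient is already positive.
Answer: 441/841 + 400/841*e12 + 420/841*e13 - 420/841*e23. Uniqueness: Spin(3) -> SO(3) maps R and -R to the same rotation of trace 70643/707281; fixing the sign of the e12 coefficient removes the ambiguity.


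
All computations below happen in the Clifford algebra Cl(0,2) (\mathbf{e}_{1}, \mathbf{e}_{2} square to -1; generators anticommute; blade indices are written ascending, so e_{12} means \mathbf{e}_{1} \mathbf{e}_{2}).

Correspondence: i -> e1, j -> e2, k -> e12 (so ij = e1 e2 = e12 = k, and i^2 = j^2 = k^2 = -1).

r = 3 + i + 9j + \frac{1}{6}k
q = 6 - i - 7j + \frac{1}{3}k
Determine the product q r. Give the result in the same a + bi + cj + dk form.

In blades: q = 6 - e_{1} - 7 e_{2} + \frac{1}{3} e_{12}, r = 3 + e_{1} + 9 e_{2} + \frac{1}{6} e_{12}.
Distribute q over r term by term (generator squares from the signature, products reordered to ascending indices): (6)*r = 18 + 6 e_{1} + 54 e_{2} + e_{12}; (-e_{1})*r = 1 - 3 e_{1} + \frac{1}{6} e_{2} - 9 e_{12}; (-7 e_{2})*r = 63 - \frac{7}{6} e_{1} - 21 e_{2} + 7 e_{12}; (\frac{1}{3} e_{12})*r = -\frac{1}{18} - 3 e_{1} + \frac{1}{3} e_{2} + e_{12}.
Sum: \frac{1475}{18} - \frac{7}{6} e_{1} + \frac{67}{2} e_{2}; translating back through the correspondence:
Answer: \frac{1475}{18} - \frac{7}{6}i + \frac{67}{2}j


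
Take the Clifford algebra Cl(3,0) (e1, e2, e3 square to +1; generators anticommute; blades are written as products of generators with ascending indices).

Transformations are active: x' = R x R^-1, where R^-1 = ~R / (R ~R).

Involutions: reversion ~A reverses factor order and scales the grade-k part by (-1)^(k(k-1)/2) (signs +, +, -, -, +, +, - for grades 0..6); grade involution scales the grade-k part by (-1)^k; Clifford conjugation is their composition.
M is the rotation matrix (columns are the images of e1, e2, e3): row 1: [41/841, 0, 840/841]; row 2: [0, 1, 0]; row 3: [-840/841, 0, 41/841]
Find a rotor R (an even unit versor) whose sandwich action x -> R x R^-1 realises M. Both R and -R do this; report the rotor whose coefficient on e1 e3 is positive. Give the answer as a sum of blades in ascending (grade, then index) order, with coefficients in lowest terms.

Method: write R = a + b12*e1 e2 + b13*e1 e3 + b23*e2 e3 with a^2 + b12^2 + b13^2 + b23^2 = 1 (so R^-1 = ~R). Expanding the columns R e_j ~R gives tr M = 4a^2 - 1 and, from the antisymmetric part, M21 - M12 = -4a*b12, M13 - M31 = 4a*b13, M32 - M23 = -4a*b23.
Here tr M = 923/841, so a^2 = (1 + tr M)/4 = 441/841 and a = ±21/29. Taking a = 21/29: M21 - M12 = 0, M13 - M31 = 1680/841, M32 - M23 = 0, giving b12 = 0, b13 = 20/29, b23 = 0, i.e. R = 21/29 + 20/29*e1 e3.
Its e1 e3 coefficient is already positive.
Answer: 21/29 + 20/29*e1 e3. Note: both R and -R realise this M (trace 923/841); the covering map identifies them, and the e1 e3-coefficient sign is the tie-breaker.


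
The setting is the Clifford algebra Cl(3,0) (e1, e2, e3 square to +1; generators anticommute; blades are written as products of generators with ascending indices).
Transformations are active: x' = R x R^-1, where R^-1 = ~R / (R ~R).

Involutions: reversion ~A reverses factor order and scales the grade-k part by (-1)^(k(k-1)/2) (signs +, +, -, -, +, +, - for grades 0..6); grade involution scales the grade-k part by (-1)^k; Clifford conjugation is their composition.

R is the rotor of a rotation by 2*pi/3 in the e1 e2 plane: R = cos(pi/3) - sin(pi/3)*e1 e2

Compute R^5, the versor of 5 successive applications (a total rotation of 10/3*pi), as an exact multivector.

Rotor phase runs at HALF the rotation angle; powers of one rotor simply add phase, so after 5 steps in e1 e2 the phase is 5*pi/3 = 5*pi/3 and R^5 = cos(5*pi/3) - sin(5*pi/3)*e1 e2.
cos(5*pi/3) = 1/2 and sin(5*pi/3) = -sqrt(3)/2, so R^5 = 1/2 + sqrt(3)/2*e1 e2. The net rotation is 4/3*pi (after discarding 1 full turn, each of which contributes a factor -1 to the rotor); the rotor keeps the half-angle phase exactly.
Answer: 1/2 + sqrt(3)/2*e1 e2


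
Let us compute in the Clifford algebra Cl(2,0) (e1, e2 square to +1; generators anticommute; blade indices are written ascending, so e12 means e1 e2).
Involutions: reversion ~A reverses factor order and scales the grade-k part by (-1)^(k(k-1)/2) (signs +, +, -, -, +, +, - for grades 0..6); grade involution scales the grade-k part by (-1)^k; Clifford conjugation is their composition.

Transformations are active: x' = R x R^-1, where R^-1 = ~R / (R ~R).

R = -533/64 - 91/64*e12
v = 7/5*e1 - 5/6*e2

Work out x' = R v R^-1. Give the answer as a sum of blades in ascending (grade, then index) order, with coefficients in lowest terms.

~R = -533/64 + 91/64*e12, and R ~R = 146185/2048, so R^-1 = ~R / (146185/2048).
R v = -20111/1920*e1 + 17147/1920*e2
Answer: 27097/25950*e1 - 5409/4325*e2


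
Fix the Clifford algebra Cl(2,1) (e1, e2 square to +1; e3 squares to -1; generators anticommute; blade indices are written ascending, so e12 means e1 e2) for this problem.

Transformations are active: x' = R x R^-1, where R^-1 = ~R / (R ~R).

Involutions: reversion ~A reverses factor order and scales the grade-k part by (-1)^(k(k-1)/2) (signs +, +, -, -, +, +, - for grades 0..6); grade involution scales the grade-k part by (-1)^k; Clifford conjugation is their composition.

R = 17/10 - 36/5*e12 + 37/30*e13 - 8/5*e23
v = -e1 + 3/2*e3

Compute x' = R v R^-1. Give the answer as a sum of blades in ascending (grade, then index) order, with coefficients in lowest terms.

~R = 17/10 + 36/5*e12 - 37/30*e13 + 8/5*e23, and R ~R = 11396/225, so R^-1 = ~R / (11396/225).
R v = -71/20*e1 - 24/5*e2 + 227/60*e3 - 46/5*e123
Answer: 1175/6512*e1 - 57/74*e2 + 8919/6512*e3


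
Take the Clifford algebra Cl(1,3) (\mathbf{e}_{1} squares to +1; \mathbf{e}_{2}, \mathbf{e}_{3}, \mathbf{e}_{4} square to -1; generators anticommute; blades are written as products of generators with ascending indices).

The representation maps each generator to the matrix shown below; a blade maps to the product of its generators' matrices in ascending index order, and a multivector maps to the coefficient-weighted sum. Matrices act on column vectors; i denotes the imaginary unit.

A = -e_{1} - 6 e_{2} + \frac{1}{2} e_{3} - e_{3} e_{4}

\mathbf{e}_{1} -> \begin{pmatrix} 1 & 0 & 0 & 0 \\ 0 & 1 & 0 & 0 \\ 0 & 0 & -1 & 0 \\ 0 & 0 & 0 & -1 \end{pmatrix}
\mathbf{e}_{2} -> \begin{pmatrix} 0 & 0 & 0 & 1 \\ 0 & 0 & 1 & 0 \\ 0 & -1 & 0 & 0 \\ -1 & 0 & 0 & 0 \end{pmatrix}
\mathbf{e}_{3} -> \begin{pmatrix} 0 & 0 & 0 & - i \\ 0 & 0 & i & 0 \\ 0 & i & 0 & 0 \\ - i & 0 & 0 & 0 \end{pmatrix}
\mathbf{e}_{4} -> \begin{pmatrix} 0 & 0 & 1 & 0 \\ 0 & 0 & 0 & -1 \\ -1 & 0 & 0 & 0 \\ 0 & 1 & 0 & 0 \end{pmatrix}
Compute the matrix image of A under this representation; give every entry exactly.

Bivector images (products of the table entries): rho(e_{3} e_{4}) = rho(\mathbf{e}_{3})rho(\mathbf{e}_{4}) = \begin{pmatrix} 0 & - i & 0 & 0 \\ - i & 0 & 0 & 0 \\ 0 & 0 & 0 & - i \\ 0 & 0 & - i & 0 \end{pmatrix}.
M = (-1)*rho(e_{1}) + (-6)*rho(e_{2}) + (\frac{1}{2})*rho(e_{3}) + (-1)*rho(e_{3} e_{4}), summed entrywise:
Answer: \begin{pmatrix} -1 & i & 0 & -6 - \frac{i}{2} \\ i & -1 & -6 + \frac{i}{2} & 0 \\ 0 & 6 + \frac{i}{2} & 1 & i \\ 6 - \frac{i}{2} & 0 & i & 1 \end{pmatrix}


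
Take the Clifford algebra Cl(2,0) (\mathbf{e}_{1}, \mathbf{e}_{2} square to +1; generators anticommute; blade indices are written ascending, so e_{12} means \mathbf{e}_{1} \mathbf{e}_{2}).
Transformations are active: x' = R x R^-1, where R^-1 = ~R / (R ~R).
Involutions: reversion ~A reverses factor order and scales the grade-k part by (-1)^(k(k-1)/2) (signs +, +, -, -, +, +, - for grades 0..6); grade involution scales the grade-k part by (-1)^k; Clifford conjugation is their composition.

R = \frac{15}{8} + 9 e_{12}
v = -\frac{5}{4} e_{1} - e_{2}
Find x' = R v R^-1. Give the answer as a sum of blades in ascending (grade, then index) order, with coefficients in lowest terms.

~R = \frac{15}{8} - 9 e_{12}, and R ~R = \frac{5409}{64}, so R^-1 = ~R / (\frac{5409}{64}).
R v = -\frac{363}{32} e_{1} + \frac{75}{8} e_{2}
Answer: \frac{1795}{2404} e_{1} + \frac{851}{601} e_{2}


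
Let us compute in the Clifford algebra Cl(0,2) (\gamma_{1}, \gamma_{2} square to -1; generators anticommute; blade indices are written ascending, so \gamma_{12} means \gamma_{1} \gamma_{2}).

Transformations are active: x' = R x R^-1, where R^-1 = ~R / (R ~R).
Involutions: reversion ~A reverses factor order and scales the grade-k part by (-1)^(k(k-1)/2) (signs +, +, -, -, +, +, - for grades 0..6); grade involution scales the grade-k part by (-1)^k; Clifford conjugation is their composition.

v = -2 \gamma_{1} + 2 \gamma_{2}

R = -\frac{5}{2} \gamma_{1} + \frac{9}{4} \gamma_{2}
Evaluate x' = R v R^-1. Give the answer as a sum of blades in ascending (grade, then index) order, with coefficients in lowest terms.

~R = -\frac{5}{2} \gamma_{1} + \frac{9}{4} \gamma_{2}, and R ~R = -\frac{181}{16}, so R^-1 = ~R / (-\frac{181}{16}).
R v = -\frac{19}{2} - \frac{1}{2} \gamma_{12}
Answer: -\frac{398}{181} \gamma_{1} + \frac{322}{181} \gamma_{2}


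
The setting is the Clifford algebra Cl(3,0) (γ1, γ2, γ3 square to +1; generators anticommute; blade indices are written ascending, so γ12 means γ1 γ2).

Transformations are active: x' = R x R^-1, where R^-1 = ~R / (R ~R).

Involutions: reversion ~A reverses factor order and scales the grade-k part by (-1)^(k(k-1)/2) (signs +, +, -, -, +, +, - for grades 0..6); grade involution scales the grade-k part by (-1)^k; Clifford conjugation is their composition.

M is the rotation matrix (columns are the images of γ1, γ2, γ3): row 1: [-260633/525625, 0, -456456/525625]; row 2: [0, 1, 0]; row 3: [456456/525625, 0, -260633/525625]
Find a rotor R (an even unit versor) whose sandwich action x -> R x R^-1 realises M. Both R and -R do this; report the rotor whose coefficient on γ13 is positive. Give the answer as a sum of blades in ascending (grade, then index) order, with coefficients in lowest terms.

Method: write R = a + b12*γ12 + b13*γ13 + b23*γ23 with a^2 + b12^2 + b13^2 + b23^2 = 1 (so R^-1 = ~R). Expanding the columns R e_j ~R gives tr M = 4a^2 - 1 and, from the antisymmetric part, M21 - M12 = -4a*b12, M13 - M31 = 4a*b13, M32 - M23 = -4a*b23.
Here tr M = 4359/525625, so a^2 = (1 + tr M)/4 = 132496/525625 and a = ±364/725. Taking a = 364/725: M21 - M12 = 0, M13 - M31 = -912912/525625, M32 - M23 = 0, giving b12 = 0, b13 = -627/725, b23 = 0, i.e. R = 364/725 - 627/725*γ13.
Its γ13 coefficient is negative, so report the other preimage -R.
Answer: -364/725 + 627/725*γ13. Note: both R and -R realise this M (trace 4359/525625); the covering map identifies them, and the γ13-coefficient sign is the tie-breaker.


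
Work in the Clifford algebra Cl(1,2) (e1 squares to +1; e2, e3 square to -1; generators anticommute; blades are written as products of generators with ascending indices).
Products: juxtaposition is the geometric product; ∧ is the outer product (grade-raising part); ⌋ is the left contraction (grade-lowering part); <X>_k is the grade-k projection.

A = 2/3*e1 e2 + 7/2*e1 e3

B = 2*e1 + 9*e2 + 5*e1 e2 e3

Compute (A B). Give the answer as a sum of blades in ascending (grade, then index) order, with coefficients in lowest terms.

step 1: -6*e1 - 113/6*e2 - 11/3*e3 - 63/2*e1 e2 e3
Answer: -6*e1 - 113/6*e2 - 11/3*e3 - 63/2*e1 e2 e3


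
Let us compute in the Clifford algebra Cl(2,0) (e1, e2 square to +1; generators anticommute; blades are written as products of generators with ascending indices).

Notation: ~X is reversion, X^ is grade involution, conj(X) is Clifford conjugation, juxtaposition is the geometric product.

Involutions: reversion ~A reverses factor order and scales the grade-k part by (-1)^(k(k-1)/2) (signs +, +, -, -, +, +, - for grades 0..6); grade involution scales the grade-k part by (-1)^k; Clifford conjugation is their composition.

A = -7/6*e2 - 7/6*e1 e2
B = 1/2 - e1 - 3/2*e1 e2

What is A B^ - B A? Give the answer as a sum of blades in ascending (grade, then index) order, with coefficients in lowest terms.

first term: -7/4 - 7/4*e1 + 7/12*e2 + 7/12*e1 e2
second term: -7/4 + 7/4*e1 + 7/12*e2 + 7/12*e1 e2
Answer: -7/2*e1


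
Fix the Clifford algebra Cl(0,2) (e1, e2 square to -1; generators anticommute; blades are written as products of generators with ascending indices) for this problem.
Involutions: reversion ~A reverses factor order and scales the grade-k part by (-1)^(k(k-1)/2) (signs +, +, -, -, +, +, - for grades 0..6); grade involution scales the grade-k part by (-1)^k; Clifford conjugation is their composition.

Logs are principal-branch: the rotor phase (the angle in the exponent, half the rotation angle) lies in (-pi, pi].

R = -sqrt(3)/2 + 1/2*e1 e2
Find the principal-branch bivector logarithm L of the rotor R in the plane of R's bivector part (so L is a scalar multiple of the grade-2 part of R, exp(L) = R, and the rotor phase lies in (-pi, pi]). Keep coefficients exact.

The scalar part of R is -sqrt(3)/2, so the principal-branch rotor phase is pinned; divide the bivector part by its sine to get the unit plane — L is the phase times that plane.
Concretely: cos(phase) = -sqrt(3)/2 gives phase = ±5*pi/6, and since phase/sin(phase) is even the sign is immaterial: L = (phase/sin(phase)) * <R>_2 = (5*pi/3) * <R>_2.
Answer: 5*pi/6*e1 e2


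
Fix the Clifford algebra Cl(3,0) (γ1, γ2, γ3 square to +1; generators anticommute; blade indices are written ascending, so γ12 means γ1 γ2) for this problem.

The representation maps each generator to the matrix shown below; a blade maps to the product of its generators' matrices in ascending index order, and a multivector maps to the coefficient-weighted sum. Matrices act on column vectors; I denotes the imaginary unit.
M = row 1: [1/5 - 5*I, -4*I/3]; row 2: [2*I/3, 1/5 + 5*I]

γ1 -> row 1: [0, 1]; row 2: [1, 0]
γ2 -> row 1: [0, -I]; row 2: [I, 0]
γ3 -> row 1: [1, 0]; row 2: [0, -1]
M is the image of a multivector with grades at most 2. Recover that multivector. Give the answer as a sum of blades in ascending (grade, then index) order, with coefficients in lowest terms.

Method: 1, rho(γ1), rho(γ2), rho(γ3) form a trace-orthogonal basis of the 2x2 complex matrices (tr(X Y) = 2 if X = Y, else 0), so M = m0*1 + m1*rho(γ1) + m2*rho(γ2) + m3*rho(γ3) with m0 = tr(M)/2 = 1/5, m1 = tr(M rho(γ1))/2 = -I/3, m2 = tr(M rho(γ2))/2 = 1, m3 = tr(M rho(γ3))/2 = -5*I.
Multiplying table entries, the bivector images are rho(γ12) = I*rho(γ3), rho(γ13) = -I*rho(γ2), rho(γ23) = I*rho(γ1); with real blade coefficients the real parts of m0..m3 are the coefficients of 1, γ1, γ2, γ3 and the imaginary parts give the bivectors (γ23: Im m1, γ13: -Im m2, γ12: Im m3).
Answer: 1/5 + γ2 - 5*γ12 - 1/3*γ23


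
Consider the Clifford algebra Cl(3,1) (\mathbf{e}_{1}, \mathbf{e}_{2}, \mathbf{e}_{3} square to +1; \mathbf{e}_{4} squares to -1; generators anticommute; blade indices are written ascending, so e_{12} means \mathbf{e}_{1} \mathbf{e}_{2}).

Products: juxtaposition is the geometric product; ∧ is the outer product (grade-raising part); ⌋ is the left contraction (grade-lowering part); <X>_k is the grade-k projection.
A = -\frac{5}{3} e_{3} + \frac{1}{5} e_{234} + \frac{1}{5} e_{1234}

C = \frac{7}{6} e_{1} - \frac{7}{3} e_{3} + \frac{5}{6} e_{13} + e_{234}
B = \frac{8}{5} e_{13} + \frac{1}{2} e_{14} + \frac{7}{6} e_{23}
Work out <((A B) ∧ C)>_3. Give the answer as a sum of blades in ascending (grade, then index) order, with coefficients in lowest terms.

step 1: \frac{8}{3} e_{1} + \frac{35}{18} e_{2} - \frac{7}{30} e_{4} - \frac{7}{30} e_{14} + \frac{1}{10} e_{23} + \frac{8}{25} e_{24} + \frac{1}{10} e_{123} + \frac{8}{25} e_{124} + \frac{5}{6} e_{134}
step 2: -\frac{245}{108} e_{12} - \frac{56}{9} e_{13} + \frac{49}{180} e_{14} - \frac{245}{54} e_{23} - \frac{49}{90} e_{34} - \frac{203}{135} e_{123} + \frac{28}{75} e_{124} - \frac{133}{180} e_{134} + \frac{56}{75} e_{234} + \frac{236}{75} e_{1234}
step 3: -\frac{203}{135} e_{123} + \frac{28}{75} e_{124} - \frac{133}{180} e_{134} + \frac{56}{75} e_{234}
Answer: -\frac{203}{135} e_{123} + \frac{28}{75} e_{124} - \frac{133}{180} e_{134} + \frac{56}{75} e_{234}


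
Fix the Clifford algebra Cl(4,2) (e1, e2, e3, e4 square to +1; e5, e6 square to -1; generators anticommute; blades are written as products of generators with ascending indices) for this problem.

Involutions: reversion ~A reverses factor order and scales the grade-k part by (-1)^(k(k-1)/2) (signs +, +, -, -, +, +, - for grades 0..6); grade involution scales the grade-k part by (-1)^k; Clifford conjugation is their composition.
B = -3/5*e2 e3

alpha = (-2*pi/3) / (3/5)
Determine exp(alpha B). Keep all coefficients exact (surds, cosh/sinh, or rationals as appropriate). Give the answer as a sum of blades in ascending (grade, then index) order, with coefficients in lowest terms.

B^2 = (-3/5)^2*(e2 e3)^2 = 9/25*(-1) = -9/25 (a basis 2-blade squares to minus the product of its generators' squares).
B^2 = -9/25 — circular case — the even/odd split gives cos and sin: l = 3/5, alpha*l = -2*pi/3, so exp(alpha B) = cos(-2*pi/3) + (sin(-2*pi/3)/(3/5))*B = -1/2 + (-5*sqrt(3)/6)*B.
Answer: -1/2 + sqrt(3)/2*e2 e3


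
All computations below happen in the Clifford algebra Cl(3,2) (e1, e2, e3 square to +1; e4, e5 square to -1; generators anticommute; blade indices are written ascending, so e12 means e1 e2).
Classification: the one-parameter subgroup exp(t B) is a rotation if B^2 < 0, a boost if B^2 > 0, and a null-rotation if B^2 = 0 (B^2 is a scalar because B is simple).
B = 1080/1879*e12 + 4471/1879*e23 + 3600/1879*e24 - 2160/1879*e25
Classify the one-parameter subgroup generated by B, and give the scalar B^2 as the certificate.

B^2 term by term: the squares give (1080/1879)^2*(e12)^2 + (4471/1879)^2*(e23)^2 + (3600/1879)^2*(e24)^2 + (-2160/1879)^2*(e25)^2 = 1166400/3530641*(-1) + 19989841/3530641*(-1) + 12960000/3530641*(+1) + 4665600/3530641*(+1) = -1 (each basis 2-blade squares to minus the product of its generators' squares); cross terms between blades sharing an index anticommute and cancel. So B^2 = -1.
Answer: rotation, certificate B^2 = -1. Because -1 is invariant under every versor sandwich, the classification follows from its sign alone.


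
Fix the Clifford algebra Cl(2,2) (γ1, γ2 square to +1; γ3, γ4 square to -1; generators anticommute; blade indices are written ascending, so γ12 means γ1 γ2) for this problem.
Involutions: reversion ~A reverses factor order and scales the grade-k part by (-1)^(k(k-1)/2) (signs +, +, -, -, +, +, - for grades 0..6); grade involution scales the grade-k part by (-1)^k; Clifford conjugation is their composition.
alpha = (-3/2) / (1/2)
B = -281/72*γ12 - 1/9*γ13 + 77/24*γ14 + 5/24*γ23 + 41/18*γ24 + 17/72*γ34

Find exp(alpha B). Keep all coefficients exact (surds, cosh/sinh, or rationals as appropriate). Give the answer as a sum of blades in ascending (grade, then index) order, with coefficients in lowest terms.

B^2 term by term: the squares give (-281/72)^2*(γ12)^2 + (-1/9)^2*(γ13)^2 + (77/24)^2*(γ14)^2 + (5/24)^2*(γ23)^2 + (41/18)^2*(γ24)^2 + (17/72)^2*(γ34)^2 = 78961/5184*(-1) + 1/81*(+1) + 5929/576*(+1) + 25/576*(+1) + 1681/324*(+1) + 289/5184*(-1) = 1/4 (each basis 2-blade squares to minus the product of its generators' squares); cross terms between blades sharing an index anticommute and cancel; the commuting (index-disjoint) pairs give grade-4 terms 2*c*c'*(blade product), which cancel blade by blade — γ1234: -4777/2592 + 41/81 + 385/288 = 0 — confirming B is simple. So B^2 = 1/4.
B^2 = 1/4 — a positive square means the series sums to a boost: l = 1/2, alpha*l = -3/2, so exp(alpha B) = cosh(-3/2) + (sinh(-3/2)/(1/2))*B = cosh(3/2) + (-2*sinh(3/2))*B.
Answer: cosh(3/2) + 281*sinh(3/2)/36*γ12 + 2*sinh(3/2)/9*γ13 - 77*sinh(3/2)/12*γ14 - 5*sinh(3/2)/12*γ23 - 41*sinh(3/2)/9*γ24 - 17*sinh(3/2)/36*γ34


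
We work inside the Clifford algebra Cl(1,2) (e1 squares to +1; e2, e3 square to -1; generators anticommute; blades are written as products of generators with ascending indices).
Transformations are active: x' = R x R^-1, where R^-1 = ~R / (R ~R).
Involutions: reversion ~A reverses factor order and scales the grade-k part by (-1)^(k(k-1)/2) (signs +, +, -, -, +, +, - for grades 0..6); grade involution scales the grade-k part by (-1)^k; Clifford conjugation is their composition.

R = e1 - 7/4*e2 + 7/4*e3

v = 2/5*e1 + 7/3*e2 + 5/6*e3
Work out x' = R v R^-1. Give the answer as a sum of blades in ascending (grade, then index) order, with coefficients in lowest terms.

~R = e1 - 7/4*e2 + 7/4*e3, and R ~R = -41/8, so R^-1 = ~R / (-41/8).
R v = 121/40 + 91/30*e1 e2 + 2/15*e1 e3 - 133/24*e2 e3
Answer: -324/205*e1 - 329/1230*e2 - 1783/615*e3


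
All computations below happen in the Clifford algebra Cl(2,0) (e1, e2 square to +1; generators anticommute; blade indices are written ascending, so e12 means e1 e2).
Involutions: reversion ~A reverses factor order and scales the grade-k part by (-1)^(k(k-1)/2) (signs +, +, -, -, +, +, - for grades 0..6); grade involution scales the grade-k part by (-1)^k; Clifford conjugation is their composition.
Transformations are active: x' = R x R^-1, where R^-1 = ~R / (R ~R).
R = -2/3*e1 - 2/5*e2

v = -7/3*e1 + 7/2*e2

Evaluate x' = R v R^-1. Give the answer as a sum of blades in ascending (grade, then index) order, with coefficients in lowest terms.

~R = -2/3*e1 - 2/5*e2, and R ~R = 136/225, so R^-1 = ~R / (136/225).
R v = 7/45 - 49/15*e12
Answer: 203/102*e1 - 63/17*e2


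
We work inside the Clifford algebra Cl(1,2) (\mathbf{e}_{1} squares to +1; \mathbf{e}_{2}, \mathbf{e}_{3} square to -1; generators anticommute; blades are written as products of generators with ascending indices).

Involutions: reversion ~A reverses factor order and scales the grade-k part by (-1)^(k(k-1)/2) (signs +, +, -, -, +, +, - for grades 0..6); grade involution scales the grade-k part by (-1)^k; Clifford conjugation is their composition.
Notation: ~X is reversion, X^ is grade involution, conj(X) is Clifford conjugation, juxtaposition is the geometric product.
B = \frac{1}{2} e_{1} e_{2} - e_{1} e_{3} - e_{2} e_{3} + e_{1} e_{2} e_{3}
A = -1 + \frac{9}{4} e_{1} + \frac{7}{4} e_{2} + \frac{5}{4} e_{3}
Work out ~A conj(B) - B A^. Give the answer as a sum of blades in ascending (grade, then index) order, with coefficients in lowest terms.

first term: \frac{3}{8} e_{1} + \frac{1}{8} e_{2} + \frac{1}{2} e_{3} - \frac{3}{4} e_{1} e_{2} + \frac{3}{4} e_{1} e_{3} + \frac{5}{4} e_{2} e_{3} - \frac{9}{8} e_{1} e_{2} e_{3}
second term: -\frac{3}{8} e_{1} - \frac{1}{8} e_{2} - \frac{1}{2} e_{3} + \frac{3}{4} e_{1} e_{2} - \frac{3}{4} e_{1} e_{3} - \frac{5}{4} e_{2} e_{3} - \frac{9}{8} e_{1} e_{2} e_{3}
Answer: \frac{3}{4} e_{1} + \frac{1}{4} e_{2} + e_{3} - \frac{3}{2} e_{1} e_{2} + \frac{3}{2} e_{1} e_{3} + \frac{5}{2} e_{2} e_{3}


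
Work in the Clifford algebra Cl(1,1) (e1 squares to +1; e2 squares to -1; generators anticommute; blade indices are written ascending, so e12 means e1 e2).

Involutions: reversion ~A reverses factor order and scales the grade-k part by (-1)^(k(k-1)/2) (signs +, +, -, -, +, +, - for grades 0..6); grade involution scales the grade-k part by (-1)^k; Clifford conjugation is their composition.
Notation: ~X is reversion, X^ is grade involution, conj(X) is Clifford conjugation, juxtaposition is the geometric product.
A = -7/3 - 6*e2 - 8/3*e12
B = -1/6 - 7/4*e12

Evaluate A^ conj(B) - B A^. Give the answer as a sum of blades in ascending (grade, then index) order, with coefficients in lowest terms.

first term: -77/18 + 21/2*e1 - e2 - 131/36*e12
second term: 91/18 + 21/2*e1 - e2 + 163/36*e12
Answer: -28/3 - 49/6*e12


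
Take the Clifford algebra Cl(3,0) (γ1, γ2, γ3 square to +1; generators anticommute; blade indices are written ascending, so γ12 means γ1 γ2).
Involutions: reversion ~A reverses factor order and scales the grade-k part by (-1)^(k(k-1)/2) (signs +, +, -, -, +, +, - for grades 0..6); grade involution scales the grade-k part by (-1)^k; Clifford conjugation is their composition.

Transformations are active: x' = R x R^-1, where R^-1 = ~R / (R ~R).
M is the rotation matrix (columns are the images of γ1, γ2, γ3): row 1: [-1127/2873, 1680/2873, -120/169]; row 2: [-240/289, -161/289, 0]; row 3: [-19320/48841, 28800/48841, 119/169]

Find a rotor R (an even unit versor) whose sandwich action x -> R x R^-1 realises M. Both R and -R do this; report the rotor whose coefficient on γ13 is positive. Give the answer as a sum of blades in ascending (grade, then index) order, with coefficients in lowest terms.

Method: write R = a + b12*γ12 + b13*γ13 + b23*γ23 with a^2 + b12^2 + b13^2 + b23^2 = 1 (so R^-1 = ~R). Expanding the columns R e_j ~R gives tr M = 4a^2 - 1 and, from the antisymmetric part, M21 - M12 = -4a*b12, M13 - M31 = 4a*b13, M32 - M23 = -4a*b23.
Here tr M = -11977/48841, so a^2 = (1 + tr M)/4 = 9216/48841 and a = ±96/221. Taking a = 96/221: M21 - M12 = -69120/48841, M13 - M31 = -15360/48841, M32 - M23 = 28800/48841, giving b12 = 180/221, b13 = -40/221, b23 = -75/221, i.e. R = 96/221 + 180/221*γ12 - 40/221*γ13 - 75/221*γ23.
Its γ13 coefficient is negative, so report the other preimage -R.
Answer: -96/221 - 180/221*γ12 + 40/221*γ13 + 75/221*γ23. Key observation: the double cover Spin(3) -> SO(3) sends R and -R to the same matrix (trace -11977/48841 here), so the stated sign of the γ13 coefficient is what selects one sheet.
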